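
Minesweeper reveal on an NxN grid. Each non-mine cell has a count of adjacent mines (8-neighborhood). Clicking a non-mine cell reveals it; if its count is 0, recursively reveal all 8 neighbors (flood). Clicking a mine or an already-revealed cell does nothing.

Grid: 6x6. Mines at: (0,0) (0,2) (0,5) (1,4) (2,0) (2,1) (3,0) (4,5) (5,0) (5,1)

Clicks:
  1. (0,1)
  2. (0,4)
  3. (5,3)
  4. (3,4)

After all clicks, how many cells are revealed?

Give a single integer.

Answer: 14

Derivation:
Click 1 (0,1) count=2: revealed 1 new [(0,1)] -> total=1
Click 2 (0,4) count=2: revealed 1 new [(0,4)] -> total=2
Click 3 (5,3) count=0: revealed 12 new [(2,2) (2,3) (2,4) (3,2) (3,3) (3,4) (4,2) (4,3) (4,4) (5,2) (5,3) (5,4)] -> total=14
Click 4 (3,4) count=1: revealed 0 new [(none)] -> total=14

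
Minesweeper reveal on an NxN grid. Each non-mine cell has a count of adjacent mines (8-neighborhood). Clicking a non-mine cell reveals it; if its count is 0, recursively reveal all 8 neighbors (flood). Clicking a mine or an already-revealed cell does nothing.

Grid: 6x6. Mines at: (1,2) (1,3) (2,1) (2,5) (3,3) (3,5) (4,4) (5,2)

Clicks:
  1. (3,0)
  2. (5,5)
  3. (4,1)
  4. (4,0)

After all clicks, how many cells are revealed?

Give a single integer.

Click 1 (3,0) count=1: revealed 1 new [(3,0)] -> total=1
Click 2 (5,5) count=1: revealed 1 new [(5,5)] -> total=2
Click 3 (4,1) count=1: revealed 1 new [(4,1)] -> total=3
Click 4 (4,0) count=0: revealed 4 new [(3,1) (4,0) (5,0) (5,1)] -> total=7

Answer: 7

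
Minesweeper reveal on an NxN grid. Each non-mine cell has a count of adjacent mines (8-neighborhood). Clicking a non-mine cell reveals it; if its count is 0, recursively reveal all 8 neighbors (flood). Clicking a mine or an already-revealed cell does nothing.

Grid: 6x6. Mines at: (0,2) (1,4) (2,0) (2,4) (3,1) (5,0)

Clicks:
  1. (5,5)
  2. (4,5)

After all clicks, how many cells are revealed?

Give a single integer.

Answer: 14

Derivation:
Click 1 (5,5) count=0: revealed 14 new [(3,2) (3,3) (3,4) (3,5) (4,1) (4,2) (4,3) (4,4) (4,5) (5,1) (5,2) (5,3) (5,4) (5,5)] -> total=14
Click 2 (4,5) count=0: revealed 0 new [(none)] -> total=14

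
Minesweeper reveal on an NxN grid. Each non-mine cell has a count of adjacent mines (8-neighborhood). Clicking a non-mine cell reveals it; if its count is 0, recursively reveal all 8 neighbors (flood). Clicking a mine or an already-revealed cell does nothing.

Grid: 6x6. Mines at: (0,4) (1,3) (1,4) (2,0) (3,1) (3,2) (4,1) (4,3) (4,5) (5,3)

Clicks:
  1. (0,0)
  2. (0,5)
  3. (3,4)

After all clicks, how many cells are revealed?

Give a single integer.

Answer: 8

Derivation:
Click 1 (0,0) count=0: revealed 6 new [(0,0) (0,1) (0,2) (1,0) (1,1) (1,2)] -> total=6
Click 2 (0,5) count=2: revealed 1 new [(0,5)] -> total=7
Click 3 (3,4) count=2: revealed 1 new [(3,4)] -> total=8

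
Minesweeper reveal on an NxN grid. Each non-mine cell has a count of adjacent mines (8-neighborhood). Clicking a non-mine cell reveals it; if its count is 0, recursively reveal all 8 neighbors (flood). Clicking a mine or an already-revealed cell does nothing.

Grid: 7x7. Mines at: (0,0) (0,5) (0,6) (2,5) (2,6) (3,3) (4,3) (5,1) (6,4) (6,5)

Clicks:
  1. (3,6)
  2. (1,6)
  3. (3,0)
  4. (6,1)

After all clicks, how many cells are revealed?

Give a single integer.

Answer: 23

Derivation:
Click 1 (3,6) count=2: revealed 1 new [(3,6)] -> total=1
Click 2 (1,6) count=4: revealed 1 new [(1,6)] -> total=2
Click 3 (3,0) count=0: revealed 20 new [(0,1) (0,2) (0,3) (0,4) (1,0) (1,1) (1,2) (1,3) (1,4) (2,0) (2,1) (2,2) (2,3) (2,4) (3,0) (3,1) (3,2) (4,0) (4,1) (4,2)] -> total=22
Click 4 (6,1) count=1: revealed 1 new [(6,1)] -> total=23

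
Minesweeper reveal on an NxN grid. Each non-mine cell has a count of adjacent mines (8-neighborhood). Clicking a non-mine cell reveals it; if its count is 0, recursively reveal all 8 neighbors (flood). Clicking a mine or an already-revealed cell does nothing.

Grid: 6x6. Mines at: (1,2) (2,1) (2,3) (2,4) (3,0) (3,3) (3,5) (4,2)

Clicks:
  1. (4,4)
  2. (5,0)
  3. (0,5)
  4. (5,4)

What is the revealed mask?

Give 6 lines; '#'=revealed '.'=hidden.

Click 1 (4,4) count=2: revealed 1 new [(4,4)] -> total=1
Click 2 (5,0) count=0: revealed 4 new [(4,0) (4,1) (5,0) (5,1)] -> total=5
Click 3 (0,5) count=0: revealed 6 new [(0,3) (0,4) (0,5) (1,3) (1,4) (1,5)] -> total=11
Click 4 (5,4) count=0: revealed 5 new [(4,3) (4,5) (5,3) (5,4) (5,5)] -> total=16

Answer: ...###
...###
......
......
##.###
##.###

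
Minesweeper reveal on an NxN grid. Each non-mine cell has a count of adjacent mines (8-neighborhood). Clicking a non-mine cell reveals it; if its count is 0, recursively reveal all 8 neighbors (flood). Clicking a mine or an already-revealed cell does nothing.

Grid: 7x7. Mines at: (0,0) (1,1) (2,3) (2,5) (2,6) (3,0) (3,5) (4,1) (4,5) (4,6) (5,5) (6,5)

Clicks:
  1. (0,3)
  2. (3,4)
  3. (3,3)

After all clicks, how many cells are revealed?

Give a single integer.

Click 1 (0,3) count=0: revealed 10 new [(0,2) (0,3) (0,4) (0,5) (0,6) (1,2) (1,3) (1,4) (1,5) (1,6)] -> total=10
Click 2 (3,4) count=4: revealed 1 new [(3,4)] -> total=11
Click 3 (3,3) count=1: revealed 1 new [(3,3)] -> total=12

Answer: 12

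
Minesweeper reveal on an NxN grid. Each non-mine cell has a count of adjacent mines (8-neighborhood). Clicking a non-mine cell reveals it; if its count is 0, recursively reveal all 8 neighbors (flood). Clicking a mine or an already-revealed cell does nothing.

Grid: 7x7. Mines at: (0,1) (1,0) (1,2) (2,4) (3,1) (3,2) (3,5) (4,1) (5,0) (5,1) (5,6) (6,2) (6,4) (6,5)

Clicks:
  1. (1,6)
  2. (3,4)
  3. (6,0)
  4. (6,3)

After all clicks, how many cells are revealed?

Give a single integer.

Click 1 (1,6) count=0: revealed 10 new [(0,3) (0,4) (0,5) (0,6) (1,3) (1,4) (1,5) (1,6) (2,5) (2,6)] -> total=10
Click 2 (3,4) count=2: revealed 1 new [(3,4)] -> total=11
Click 3 (6,0) count=2: revealed 1 new [(6,0)] -> total=12
Click 4 (6,3) count=2: revealed 1 new [(6,3)] -> total=13

Answer: 13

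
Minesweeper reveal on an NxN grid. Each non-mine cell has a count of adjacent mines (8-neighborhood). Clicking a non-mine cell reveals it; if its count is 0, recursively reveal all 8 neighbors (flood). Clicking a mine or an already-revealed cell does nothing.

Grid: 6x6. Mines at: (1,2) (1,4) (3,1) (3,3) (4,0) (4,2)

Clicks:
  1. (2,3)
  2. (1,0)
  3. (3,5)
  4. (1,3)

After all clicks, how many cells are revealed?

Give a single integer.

Click 1 (2,3) count=3: revealed 1 new [(2,3)] -> total=1
Click 2 (1,0) count=0: revealed 6 new [(0,0) (0,1) (1,0) (1,1) (2,0) (2,1)] -> total=7
Click 3 (3,5) count=0: revealed 10 new [(2,4) (2,5) (3,4) (3,5) (4,3) (4,4) (4,5) (5,3) (5,4) (5,5)] -> total=17
Click 4 (1,3) count=2: revealed 1 new [(1,3)] -> total=18

Answer: 18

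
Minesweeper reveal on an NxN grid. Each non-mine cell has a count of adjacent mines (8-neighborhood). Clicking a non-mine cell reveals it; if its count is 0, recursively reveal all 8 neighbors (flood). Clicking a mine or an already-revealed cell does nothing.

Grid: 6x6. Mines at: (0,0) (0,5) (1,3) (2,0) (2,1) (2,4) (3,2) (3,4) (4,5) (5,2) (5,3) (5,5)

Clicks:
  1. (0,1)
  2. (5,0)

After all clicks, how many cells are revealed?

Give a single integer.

Click 1 (0,1) count=1: revealed 1 new [(0,1)] -> total=1
Click 2 (5,0) count=0: revealed 6 new [(3,0) (3,1) (4,0) (4,1) (5,0) (5,1)] -> total=7

Answer: 7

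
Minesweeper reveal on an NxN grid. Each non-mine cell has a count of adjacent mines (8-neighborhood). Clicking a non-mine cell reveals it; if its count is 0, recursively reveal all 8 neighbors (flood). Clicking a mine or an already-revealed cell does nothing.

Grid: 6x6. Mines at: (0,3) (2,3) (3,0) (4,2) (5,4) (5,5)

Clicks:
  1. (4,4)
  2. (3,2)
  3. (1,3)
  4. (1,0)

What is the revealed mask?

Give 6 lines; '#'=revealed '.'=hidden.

Click 1 (4,4) count=2: revealed 1 new [(4,4)] -> total=1
Click 2 (3,2) count=2: revealed 1 new [(3,2)] -> total=2
Click 3 (1,3) count=2: revealed 1 new [(1,3)] -> total=3
Click 4 (1,0) count=0: revealed 9 new [(0,0) (0,1) (0,2) (1,0) (1,1) (1,2) (2,0) (2,1) (2,2)] -> total=12

Answer: ###...
####..
###...
..#...
....#.
......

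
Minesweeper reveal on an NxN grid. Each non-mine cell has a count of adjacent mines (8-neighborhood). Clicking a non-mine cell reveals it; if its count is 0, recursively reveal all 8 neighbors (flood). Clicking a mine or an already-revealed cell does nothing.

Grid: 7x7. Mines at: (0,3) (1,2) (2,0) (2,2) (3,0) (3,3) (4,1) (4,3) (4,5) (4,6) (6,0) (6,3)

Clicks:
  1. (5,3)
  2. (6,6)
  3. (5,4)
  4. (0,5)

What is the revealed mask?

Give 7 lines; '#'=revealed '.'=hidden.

Click 1 (5,3) count=2: revealed 1 new [(5,3)] -> total=1
Click 2 (6,6) count=0: revealed 6 new [(5,4) (5,5) (5,6) (6,4) (6,5) (6,6)] -> total=7
Click 3 (5,4) count=3: revealed 0 new [(none)] -> total=7
Click 4 (0,5) count=0: revealed 12 new [(0,4) (0,5) (0,6) (1,4) (1,5) (1,6) (2,4) (2,5) (2,6) (3,4) (3,5) (3,6)] -> total=19

Answer: ....###
....###
....###
....###
.......
...####
....###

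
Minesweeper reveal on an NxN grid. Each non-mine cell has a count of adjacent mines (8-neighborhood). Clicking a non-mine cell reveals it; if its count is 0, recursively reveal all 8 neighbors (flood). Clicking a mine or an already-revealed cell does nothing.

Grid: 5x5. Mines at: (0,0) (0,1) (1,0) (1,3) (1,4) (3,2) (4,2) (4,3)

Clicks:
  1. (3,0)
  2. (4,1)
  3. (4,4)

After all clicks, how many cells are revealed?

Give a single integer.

Click 1 (3,0) count=0: revealed 6 new [(2,0) (2,1) (3,0) (3,1) (4,0) (4,1)] -> total=6
Click 2 (4,1) count=2: revealed 0 new [(none)] -> total=6
Click 3 (4,4) count=1: revealed 1 new [(4,4)] -> total=7

Answer: 7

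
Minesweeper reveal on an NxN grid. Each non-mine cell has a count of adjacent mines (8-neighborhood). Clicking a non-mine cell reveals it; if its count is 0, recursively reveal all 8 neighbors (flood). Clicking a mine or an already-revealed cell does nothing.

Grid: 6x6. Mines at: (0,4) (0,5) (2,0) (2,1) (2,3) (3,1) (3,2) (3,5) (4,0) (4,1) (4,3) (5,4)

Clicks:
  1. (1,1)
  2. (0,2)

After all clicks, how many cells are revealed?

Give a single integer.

Click 1 (1,1) count=2: revealed 1 new [(1,1)] -> total=1
Click 2 (0,2) count=0: revealed 7 new [(0,0) (0,1) (0,2) (0,3) (1,0) (1,2) (1,3)] -> total=8

Answer: 8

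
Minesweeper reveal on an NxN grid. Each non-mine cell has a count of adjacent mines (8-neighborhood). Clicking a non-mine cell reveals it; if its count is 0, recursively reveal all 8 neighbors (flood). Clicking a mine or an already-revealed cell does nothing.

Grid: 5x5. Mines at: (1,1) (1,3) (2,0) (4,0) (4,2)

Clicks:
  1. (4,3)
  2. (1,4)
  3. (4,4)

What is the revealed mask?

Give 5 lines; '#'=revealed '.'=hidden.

Click 1 (4,3) count=1: revealed 1 new [(4,3)] -> total=1
Click 2 (1,4) count=1: revealed 1 new [(1,4)] -> total=2
Click 3 (4,4) count=0: revealed 5 new [(2,3) (2,4) (3,3) (3,4) (4,4)] -> total=7

Answer: .....
....#
...##
...##
...##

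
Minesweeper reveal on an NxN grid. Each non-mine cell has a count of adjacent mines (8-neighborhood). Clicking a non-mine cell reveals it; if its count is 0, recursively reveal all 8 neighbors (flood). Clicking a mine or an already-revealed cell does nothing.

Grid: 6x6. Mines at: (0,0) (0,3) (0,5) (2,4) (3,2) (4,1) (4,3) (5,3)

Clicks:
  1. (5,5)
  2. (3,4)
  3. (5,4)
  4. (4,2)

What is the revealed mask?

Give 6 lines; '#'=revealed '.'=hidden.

Answer: ......
......
......
....##
..#.##
....##

Derivation:
Click 1 (5,5) count=0: revealed 6 new [(3,4) (3,5) (4,4) (4,5) (5,4) (5,5)] -> total=6
Click 2 (3,4) count=2: revealed 0 new [(none)] -> total=6
Click 3 (5,4) count=2: revealed 0 new [(none)] -> total=6
Click 4 (4,2) count=4: revealed 1 new [(4,2)] -> total=7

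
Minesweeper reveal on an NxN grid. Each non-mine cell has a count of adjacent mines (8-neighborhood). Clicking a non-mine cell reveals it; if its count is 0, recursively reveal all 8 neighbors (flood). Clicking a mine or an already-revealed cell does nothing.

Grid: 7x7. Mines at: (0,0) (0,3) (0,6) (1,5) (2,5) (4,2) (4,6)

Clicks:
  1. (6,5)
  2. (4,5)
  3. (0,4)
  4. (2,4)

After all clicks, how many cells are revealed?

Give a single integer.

Click 1 (6,5) count=0: revealed 35 new [(1,0) (1,1) (1,2) (1,3) (1,4) (2,0) (2,1) (2,2) (2,3) (2,4) (3,0) (3,1) (3,2) (3,3) (3,4) (3,5) (4,0) (4,1) (4,3) (4,4) (4,5) (5,0) (5,1) (5,2) (5,3) (5,4) (5,5) (5,6) (6,0) (6,1) (6,2) (6,3) (6,4) (6,5) (6,6)] -> total=35
Click 2 (4,5) count=1: revealed 0 new [(none)] -> total=35
Click 3 (0,4) count=2: revealed 1 new [(0,4)] -> total=36
Click 4 (2,4) count=2: revealed 0 new [(none)] -> total=36

Answer: 36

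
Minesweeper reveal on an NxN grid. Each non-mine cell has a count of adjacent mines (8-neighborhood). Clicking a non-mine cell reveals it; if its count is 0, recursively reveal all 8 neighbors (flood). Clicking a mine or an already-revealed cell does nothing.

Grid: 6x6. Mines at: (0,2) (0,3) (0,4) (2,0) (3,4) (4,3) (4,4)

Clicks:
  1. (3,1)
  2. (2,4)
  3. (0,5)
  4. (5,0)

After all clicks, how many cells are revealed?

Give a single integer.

Answer: 11

Derivation:
Click 1 (3,1) count=1: revealed 1 new [(3,1)] -> total=1
Click 2 (2,4) count=1: revealed 1 new [(2,4)] -> total=2
Click 3 (0,5) count=1: revealed 1 new [(0,5)] -> total=3
Click 4 (5,0) count=0: revealed 8 new [(3,0) (3,2) (4,0) (4,1) (4,2) (5,0) (5,1) (5,2)] -> total=11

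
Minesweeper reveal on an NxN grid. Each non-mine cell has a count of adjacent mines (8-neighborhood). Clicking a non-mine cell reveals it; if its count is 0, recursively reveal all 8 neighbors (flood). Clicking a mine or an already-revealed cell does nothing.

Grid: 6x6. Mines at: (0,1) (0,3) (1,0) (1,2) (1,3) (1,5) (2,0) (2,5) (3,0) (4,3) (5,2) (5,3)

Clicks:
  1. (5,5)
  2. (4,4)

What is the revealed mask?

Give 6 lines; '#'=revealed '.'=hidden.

Answer: ......
......
......
....##
....##
....##

Derivation:
Click 1 (5,5) count=0: revealed 6 new [(3,4) (3,5) (4,4) (4,5) (5,4) (5,5)] -> total=6
Click 2 (4,4) count=2: revealed 0 new [(none)] -> total=6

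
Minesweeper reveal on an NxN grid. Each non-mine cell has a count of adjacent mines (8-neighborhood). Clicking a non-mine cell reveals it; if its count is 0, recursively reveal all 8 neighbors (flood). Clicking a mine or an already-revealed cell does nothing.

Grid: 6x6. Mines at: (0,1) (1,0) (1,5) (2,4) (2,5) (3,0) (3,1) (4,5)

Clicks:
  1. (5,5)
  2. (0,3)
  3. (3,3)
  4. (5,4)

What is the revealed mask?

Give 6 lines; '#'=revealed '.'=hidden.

Click 1 (5,5) count=1: revealed 1 new [(5,5)] -> total=1
Click 2 (0,3) count=0: revealed 6 new [(0,2) (0,3) (0,4) (1,2) (1,3) (1,4)] -> total=7
Click 3 (3,3) count=1: revealed 1 new [(3,3)] -> total=8
Click 4 (5,4) count=1: revealed 1 new [(5,4)] -> total=9

Answer: ..###.
..###.
......
...#..
......
....##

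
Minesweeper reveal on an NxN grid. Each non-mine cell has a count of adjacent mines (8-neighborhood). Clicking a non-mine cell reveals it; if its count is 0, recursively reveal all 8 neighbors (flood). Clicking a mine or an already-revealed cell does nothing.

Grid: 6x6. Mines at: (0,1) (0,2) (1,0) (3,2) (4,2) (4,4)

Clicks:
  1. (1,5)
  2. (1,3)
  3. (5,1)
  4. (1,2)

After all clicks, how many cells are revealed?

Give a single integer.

Answer: 14

Derivation:
Click 1 (1,5) count=0: revealed 12 new [(0,3) (0,4) (0,5) (1,3) (1,4) (1,5) (2,3) (2,4) (2,5) (3,3) (3,4) (3,5)] -> total=12
Click 2 (1,3) count=1: revealed 0 new [(none)] -> total=12
Click 3 (5,1) count=1: revealed 1 new [(5,1)] -> total=13
Click 4 (1,2) count=2: revealed 1 new [(1,2)] -> total=14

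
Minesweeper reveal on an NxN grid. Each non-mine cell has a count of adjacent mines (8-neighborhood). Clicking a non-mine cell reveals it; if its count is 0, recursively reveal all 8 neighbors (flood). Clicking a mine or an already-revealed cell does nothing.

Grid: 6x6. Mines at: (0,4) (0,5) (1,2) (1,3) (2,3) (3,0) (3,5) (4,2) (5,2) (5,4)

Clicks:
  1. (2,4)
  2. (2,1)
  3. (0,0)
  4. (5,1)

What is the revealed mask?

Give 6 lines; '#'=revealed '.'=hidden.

Click 1 (2,4) count=3: revealed 1 new [(2,4)] -> total=1
Click 2 (2,1) count=2: revealed 1 new [(2,1)] -> total=2
Click 3 (0,0) count=0: revealed 5 new [(0,0) (0,1) (1,0) (1,1) (2,0)] -> total=7
Click 4 (5,1) count=2: revealed 1 new [(5,1)] -> total=8

Answer: ##....
##....
##..#.
......
......
.#....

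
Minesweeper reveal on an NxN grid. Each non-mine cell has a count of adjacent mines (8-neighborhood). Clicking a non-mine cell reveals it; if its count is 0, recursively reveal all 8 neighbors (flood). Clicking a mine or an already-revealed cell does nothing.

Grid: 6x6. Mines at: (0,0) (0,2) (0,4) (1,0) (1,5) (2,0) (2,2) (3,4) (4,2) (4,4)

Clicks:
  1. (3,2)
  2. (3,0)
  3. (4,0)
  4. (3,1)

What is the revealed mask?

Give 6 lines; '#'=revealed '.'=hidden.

Answer: ......
......
......
###...
##....
##....

Derivation:
Click 1 (3,2) count=2: revealed 1 new [(3,2)] -> total=1
Click 2 (3,0) count=1: revealed 1 new [(3,0)] -> total=2
Click 3 (4,0) count=0: revealed 5 new [(3,1) (4,0) (4,1) (5,0) (5,1)] -> total=7
Click 4 (3,1) count=3: revealed 0 new [(none)] -> total=7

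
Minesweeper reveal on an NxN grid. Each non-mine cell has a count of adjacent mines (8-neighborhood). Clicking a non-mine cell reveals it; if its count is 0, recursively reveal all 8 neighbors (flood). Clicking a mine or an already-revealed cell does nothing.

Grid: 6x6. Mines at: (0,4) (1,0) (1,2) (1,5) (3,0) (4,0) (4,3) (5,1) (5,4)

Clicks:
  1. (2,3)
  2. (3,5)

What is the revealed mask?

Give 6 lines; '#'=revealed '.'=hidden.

Answer: ......
......
...###
....##
....##
......

Derivation:
Click 1 (2,3) count=1: revealed 1 new [(2,3)] -> total=1
Click 2 (3,5) count=0: revealed 6 new [(2,4) (2,5) (3,4) (3,5) (4,4) (4,5)] -> total=7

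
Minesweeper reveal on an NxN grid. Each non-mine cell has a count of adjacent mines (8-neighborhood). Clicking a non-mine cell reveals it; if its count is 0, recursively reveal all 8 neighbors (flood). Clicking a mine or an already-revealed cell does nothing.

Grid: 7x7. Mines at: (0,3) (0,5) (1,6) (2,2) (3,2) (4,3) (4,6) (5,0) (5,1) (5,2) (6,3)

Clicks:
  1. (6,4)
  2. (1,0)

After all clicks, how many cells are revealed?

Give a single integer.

Answer: 13

Derivation:
Click 1 (6,4) count=1: revealed 1 new [(6,4)] -> total=1
Click 2 (1,0) count=0: revealed 12 new [(0,0) (0,1) (0,2) (1,0) (1,1) (1,2) (2,0) (2,1) (3,0) (3,1) (4,0) (4,1)] -> total=13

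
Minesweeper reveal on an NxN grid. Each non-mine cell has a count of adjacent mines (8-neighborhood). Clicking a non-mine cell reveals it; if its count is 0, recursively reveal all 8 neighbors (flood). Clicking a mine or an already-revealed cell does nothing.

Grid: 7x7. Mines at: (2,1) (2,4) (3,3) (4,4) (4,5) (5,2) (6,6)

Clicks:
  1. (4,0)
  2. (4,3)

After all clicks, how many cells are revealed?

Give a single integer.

Click 1 (4,0) count=0: revealed 8 new [(3,0) (3,1) (4,0) (4,1) (5,0) (5,1) (6,0) (6,1)] -> total=8
Click 2 (4,3) count=3: revealed 1 new [(4,3)] -> total=9

Answer: 9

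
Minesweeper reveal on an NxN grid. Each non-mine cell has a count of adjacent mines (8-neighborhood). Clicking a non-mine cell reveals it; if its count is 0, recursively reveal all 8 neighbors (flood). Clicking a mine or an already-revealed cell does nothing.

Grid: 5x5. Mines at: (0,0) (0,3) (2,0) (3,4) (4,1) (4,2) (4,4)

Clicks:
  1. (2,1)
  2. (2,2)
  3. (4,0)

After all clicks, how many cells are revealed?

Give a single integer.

Answer: 10

Derivation:
Click 1 (2,1) count=1: revealed 1 new [(2,1)] -> total=1
Click 2 (2,2) count=0: revealed 8 new [(1,1) (1,2) (1,3) (2,2) (2,3) (3,1) (3,2) (3,3)] -> total=9
Click 3 (4,0) count=1: revealed 1 new [(4,0)] -> total=10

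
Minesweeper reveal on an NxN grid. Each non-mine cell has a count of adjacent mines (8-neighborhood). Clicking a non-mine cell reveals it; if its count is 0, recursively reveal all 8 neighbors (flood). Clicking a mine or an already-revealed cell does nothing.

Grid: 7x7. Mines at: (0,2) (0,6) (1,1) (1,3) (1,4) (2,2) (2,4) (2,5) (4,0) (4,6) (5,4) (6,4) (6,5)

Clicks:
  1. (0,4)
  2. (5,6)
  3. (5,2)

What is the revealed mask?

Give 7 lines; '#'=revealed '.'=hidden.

Click 1 (0,4) count=2: revealed 1 new [(0,4)] -> total=1
Click 2 (5,6) count=2: revealed 1 new [(5,6)] -> total=2
Click 3 (5,2) count=0: revealed 14 new [(3,1) (3,2) (3,3) (4,1) (4,2) (4,3) (5,0) (5,1) (5,2) (5,3) (6,0) (6,1) (6,2) (6,3)] -> total=16

Answer: ....#..
.......
.......
.###...
.###...
####..#
####...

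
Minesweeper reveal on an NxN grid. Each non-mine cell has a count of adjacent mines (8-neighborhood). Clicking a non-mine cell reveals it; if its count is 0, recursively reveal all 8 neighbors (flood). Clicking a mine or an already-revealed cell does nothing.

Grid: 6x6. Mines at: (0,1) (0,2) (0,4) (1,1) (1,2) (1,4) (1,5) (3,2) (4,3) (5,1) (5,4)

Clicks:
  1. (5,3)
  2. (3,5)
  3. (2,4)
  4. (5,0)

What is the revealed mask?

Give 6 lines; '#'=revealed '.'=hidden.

Click 1 (5,3) count=2: revealed 1 new [(5,3)] -> total=1
Click 2 (3,5) count=0: revealed 6 new [(2,4) (2,5) (3,4) (3,5) (4,4) (4,5)] -> total=7
Click 3 (2,4) count=2: revealed 0 new [(none)] -> total=7
Click 4 (5,0) count=1: revealed 1 new [(5,0)] -> total=8

Answer: ......
......
....##
....##
....##
#..#..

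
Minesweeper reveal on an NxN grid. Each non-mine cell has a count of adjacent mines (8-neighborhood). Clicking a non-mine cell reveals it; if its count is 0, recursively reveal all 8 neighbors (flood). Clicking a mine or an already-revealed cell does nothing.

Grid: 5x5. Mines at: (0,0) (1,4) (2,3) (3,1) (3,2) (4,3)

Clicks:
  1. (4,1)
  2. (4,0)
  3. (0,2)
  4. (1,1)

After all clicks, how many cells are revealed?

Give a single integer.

Click 1 (4,1) count=2: revealed 1 new [(4,1)] -> total=1
Click 2 (4,0) count=1: revealed 1 new [(4,0)] -> total=2
Click 3 (0,2) count=0: revealed 6 new [(0,1) (0,2) (0,3) (1,1) (1,2) (1,3)] -> total=8
Click 4 (1,1) count=1: revealed 0 new [(none)] -> total=8

Answer: 8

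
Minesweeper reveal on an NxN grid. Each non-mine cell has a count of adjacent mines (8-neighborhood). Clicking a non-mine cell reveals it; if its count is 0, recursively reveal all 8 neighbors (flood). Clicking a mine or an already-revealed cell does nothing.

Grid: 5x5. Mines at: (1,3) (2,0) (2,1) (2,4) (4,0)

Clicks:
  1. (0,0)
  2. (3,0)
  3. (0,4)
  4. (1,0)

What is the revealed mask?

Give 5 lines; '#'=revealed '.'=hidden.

Answer: ###.#
###..
.....
#....
.....

Derivation:
Click 1 (0,0) count=0: revealed 6 new [(0,0) (0,1) (0,2) (1,0) (1,1) (1,2)] -> total=6
Click 2 (3,0) count=3: revealed 1 new [(3,0)] -> total=7
Click 3 (0,4) count=1: revealed 1 new [(0,4)] -> total=8
Click 4 (1,0) count=2: revealed 0 new [(none)] -> total=8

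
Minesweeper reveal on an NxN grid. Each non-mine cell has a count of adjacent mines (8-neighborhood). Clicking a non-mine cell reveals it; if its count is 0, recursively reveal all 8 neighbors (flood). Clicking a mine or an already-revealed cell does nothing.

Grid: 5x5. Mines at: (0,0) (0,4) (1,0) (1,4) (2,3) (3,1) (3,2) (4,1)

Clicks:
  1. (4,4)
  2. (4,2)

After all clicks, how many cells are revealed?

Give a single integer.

Answer: 5

Derivation:
Click 1 (4,4) count=0: revealed 4 new [(3,3) (3,4) (4,3) (4,4)] -> total=4
Click 2 (4,2) count=3: revealed 1 new [(4,2)] -> total=5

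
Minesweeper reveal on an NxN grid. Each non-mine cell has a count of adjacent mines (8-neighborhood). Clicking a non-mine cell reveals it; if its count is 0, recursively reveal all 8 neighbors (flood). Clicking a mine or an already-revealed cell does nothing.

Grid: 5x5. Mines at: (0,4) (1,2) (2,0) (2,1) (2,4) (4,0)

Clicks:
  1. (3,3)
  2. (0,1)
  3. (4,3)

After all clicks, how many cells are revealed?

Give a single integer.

Answer: 9

Derivation:
Click 1 (3,3) count=1: revealed 1 new [(3,3)] -> total=1
Click 2 (0,1) count=1: revealed 1 new [(0,1)] -> total=2
Click 3 (4,3) count=0: revealed 7 new [(3,1) (3,2) (3,4) (4,1) (4,2) (4,3) (4,4)] -> total=9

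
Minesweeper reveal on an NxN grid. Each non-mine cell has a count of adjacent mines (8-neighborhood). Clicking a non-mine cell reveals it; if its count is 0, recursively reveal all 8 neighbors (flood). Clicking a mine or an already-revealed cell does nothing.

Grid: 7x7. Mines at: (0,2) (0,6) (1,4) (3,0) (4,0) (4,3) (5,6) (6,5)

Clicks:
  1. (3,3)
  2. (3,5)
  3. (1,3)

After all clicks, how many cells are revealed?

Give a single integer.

Answer: 13

Derivation:
Click 1 (3,3) count=1: revealed 1 new [(3,3)] -> total=1
Click 2 (3,5) count=0: revealed 11 new [(1,5) (1,6) (2,4) (2,5) (2,6) (3,4) (3,5) (3,6) (4,4) (4,5) (4,6)] -> total=12
Click 3 (1,3) count=2: revealed 1 new [(1,3)] -> total=13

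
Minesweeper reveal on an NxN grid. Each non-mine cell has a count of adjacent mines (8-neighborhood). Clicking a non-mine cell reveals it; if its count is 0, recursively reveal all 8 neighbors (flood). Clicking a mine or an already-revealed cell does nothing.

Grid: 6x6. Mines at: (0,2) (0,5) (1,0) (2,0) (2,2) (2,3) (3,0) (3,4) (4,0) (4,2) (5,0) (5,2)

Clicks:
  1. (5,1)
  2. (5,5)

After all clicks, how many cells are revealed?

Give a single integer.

Answer: 7

Derivation:
Click 1 (5,1) count=4: revealed 1 new [(5,1)] -> total=1
Click 2 (5,5) count=0: revealed 6 new [(4,3) (4,4) (4,5) (5,3) (5,4) (5,5)] -> total=7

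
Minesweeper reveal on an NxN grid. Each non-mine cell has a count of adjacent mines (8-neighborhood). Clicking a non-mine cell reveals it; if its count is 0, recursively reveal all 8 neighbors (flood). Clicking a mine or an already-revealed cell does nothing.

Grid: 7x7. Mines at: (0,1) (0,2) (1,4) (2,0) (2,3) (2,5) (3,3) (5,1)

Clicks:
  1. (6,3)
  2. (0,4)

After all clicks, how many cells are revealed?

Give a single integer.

Answer: 19

Derivation:
Click 1 (6,3) count=0: revealed 18 new [(3,4) (3,5) (3,6) (4,2) (4,3) (4,4) (4,5) (4,6) (5,2) (5,3) (5,4) (5,5) (5,6) (6,2) (6,3) (6,4) (6,5) (6,6)] -> total=18
Click 2 (0,4) count=1: revealed 1 new [(0,4)] -> total=19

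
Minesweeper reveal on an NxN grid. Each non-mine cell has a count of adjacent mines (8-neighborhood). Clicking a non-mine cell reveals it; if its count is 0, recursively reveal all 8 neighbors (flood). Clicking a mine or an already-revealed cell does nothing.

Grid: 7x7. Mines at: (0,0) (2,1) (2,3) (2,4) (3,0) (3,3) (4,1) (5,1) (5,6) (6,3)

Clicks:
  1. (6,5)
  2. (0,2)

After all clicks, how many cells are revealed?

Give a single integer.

Click 1 (6,5) count=1: revealed 1 new [(6,5)] -> total=1
Click 2 (0,2) count=0: revealed 18 new [(0,1) (0,2) (0,3) (0,4) (0,5) (0,6) (1,1) (1,2) (1,3) (1,4) (1,5) (1,6) (2,5) (2,6) (3,5) (3,6) (4,5) (4,6)] -> total=19

Answer: 19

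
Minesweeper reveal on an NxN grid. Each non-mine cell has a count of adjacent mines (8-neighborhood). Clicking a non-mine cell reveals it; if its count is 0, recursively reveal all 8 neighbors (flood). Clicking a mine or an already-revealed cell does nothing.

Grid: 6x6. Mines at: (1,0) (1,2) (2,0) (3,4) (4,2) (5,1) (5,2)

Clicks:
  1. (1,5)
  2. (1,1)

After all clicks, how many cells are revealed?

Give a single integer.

Answer: 10

Derivation:
Click 1 (1,5) count=0: revealed 9 new [(0,3) (0,4) (0,5) (1,3) (1,4) (1,5) (2,3) (2,4) (2,5)] -> total=9
Click 2 (1,1) count=3: revealed 1 new [(1,1)] -> total=10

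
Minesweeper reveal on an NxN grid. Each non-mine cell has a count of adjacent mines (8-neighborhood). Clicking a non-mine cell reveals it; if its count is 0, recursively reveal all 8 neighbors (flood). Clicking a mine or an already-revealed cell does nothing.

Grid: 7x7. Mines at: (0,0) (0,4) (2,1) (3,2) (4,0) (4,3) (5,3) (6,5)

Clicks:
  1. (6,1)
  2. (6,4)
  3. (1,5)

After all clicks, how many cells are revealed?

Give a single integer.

Click 1 (6,1) count=0: revealed 6 new [(5,0) (5,1) (5,2) (6,0) (6,1) (6,2)] -> total=6
Click 2 (6,4) count=2: revealed 1 new [(6,4)] -> total=7
Click 3 (1,5) count=1: revealed 1 new [(1,5)] -> total=8

Answer: 8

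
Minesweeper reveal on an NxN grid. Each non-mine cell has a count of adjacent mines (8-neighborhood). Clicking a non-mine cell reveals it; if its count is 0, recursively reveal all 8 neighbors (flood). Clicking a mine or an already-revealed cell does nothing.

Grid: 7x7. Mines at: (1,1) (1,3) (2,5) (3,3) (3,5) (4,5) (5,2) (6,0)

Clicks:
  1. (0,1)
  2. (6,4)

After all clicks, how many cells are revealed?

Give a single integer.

Click 1 (0,1) count=1: revealed 1 new [(0,1)] -> total=1
Click 2 (6,4) count=0: revealed 8 new [(5,3) (5,4) (5,5) (5,6) (6,3) (6,4) (6,5) (6,6)] -> total=9

Answer: 9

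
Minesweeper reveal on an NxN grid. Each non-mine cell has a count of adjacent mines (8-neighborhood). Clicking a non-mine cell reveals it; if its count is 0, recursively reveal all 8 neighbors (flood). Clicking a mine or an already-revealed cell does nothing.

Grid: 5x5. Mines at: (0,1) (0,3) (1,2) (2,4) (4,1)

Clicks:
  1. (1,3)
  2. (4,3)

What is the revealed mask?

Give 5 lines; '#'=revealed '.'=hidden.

Answer: .....
...#.
.....
..###
..###

Derivation:
Click 1 (1,3) count=3: revealed 1 new [(1,3)] -> total=1
Click 2 (4,3) count=0: revealed 6 new [(3,2) (3,3) (3,4) (4,2) (4,3) (4,4)] -> total=7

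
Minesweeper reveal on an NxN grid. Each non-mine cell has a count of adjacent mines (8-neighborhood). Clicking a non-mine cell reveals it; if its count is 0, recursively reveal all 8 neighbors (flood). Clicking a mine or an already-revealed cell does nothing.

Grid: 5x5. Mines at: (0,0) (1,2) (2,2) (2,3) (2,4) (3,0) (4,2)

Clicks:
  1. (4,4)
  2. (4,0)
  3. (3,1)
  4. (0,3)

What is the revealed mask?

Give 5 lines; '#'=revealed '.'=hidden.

Click 1 (4,4) count=0: revealed 4 new [(3,3) (3,4) (4,3) (4,4)] -> total=4
Click 2 (4,0) count=1: revealed 1 new [(4,0)] -> total=5
Click 3 (3,1) count=3: revealed 1 new [(3,1)] -> total=6
Click 4 (0,3) count=1: revealed 1 new [(0,3)] -> total=7

Answer: ...#.
.....
.....
.#.##
#..##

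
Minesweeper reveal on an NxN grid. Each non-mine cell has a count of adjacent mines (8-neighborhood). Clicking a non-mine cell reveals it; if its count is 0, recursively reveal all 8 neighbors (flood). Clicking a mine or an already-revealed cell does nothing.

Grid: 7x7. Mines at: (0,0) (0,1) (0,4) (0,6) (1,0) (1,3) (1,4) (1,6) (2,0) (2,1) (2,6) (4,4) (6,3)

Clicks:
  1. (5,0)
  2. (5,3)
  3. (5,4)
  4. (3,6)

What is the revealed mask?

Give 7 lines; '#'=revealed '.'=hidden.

Click 1 (5,0) count=0: revealed 15 new [(3,0) (3,1) (3,2) (3,3) (4,0) (4,1) (4,2) (4,3) (5,0) (5,1) (5,2) (5,3) (6,0) (6,1) (6,2)] -> total=15
Click 2 (5,3) count=2: revealed 0 new [(none)] -> total=15
Click 3 (5,4) count=2: revealed 1 new [(5,4)] -> total=16
Click 4 (3,6) count=1: revealed 1 new [(3,6)] -> total=17

Answer: .......
.......
.......
####..#
####...
#####..
###....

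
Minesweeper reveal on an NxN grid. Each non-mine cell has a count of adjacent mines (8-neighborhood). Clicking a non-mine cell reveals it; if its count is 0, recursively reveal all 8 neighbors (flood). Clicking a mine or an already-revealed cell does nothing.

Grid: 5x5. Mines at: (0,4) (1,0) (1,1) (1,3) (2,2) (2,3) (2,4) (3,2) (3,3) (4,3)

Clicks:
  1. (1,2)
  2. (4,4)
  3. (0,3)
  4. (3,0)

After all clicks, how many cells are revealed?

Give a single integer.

Click 1 (1,2) count=4: revealed 1 new [(1,2)] -> total=1
Click 2 (4,4) count=2: revealed 1 new [(4,4)] -> total=2
Click 3 (0,3) count=2: revealed 1 new [(0,3)] -> total=3
Click 4 (3,0) count=0: revealed 6 new [(2,0) (2,1) (3,0) (3,1) (4,0) (4,1)] -> total=9

Answer: 9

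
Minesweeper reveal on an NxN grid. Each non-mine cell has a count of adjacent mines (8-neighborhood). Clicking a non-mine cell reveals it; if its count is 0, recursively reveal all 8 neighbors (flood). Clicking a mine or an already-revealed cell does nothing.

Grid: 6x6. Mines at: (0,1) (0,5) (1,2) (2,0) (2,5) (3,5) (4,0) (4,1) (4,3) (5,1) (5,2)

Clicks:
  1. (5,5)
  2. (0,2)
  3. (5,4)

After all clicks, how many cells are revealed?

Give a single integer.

Answer: 5

Derivation:
Click 1 (5,5) count=0: revealed 4 new [(4,4) (4,5) (5,4) (5,5)] -> total=4
Click 2 (0,2) count=2: revealed 1 new [(0,2)] -> total=5
Click 3 (5,4) count=1: revealed 0 new [(none)] -> total=5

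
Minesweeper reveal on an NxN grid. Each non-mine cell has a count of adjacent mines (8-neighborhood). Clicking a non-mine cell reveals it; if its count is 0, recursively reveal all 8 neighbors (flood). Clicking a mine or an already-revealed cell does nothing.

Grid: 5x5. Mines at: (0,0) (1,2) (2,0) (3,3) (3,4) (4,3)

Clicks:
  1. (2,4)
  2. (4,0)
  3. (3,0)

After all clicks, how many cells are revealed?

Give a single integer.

Answer: 7

Derivation:
Click 1 (2,4) count=2: revealed 1 new [(2,4)] -> total=1
Click 2 (4,0) count=0: revealed 6 new [(3,0) (3,1) (3,2) (4,0) (4,1) (4,2)] -> total=7
Click 3 (3,0) count=1: revealed 0 new [(none)] -> total=7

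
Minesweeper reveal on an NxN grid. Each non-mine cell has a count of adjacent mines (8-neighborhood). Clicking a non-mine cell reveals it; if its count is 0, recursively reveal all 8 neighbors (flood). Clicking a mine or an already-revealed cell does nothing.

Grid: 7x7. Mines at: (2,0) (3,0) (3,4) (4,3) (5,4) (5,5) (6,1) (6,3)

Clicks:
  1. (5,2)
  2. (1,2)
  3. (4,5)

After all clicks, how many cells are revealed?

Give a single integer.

Click 1 (5,2) count=3: revealed 1 new [(5,2)] -> total=1
Click 2 (1,2) count=0: revealed 27 new [(0,0) (0,1) (0,2) (0,3) (0,4) (0,5) (0,6) (1,0) (1,1) (1,2) (1,3) (1,4) (1,5) (1,6) (2,1) (2,2) (2,3) (2,4) (2,5) (2,6) (3,1) (3,2) (3,3) (3,5) (3,6) (4,5) (4,6)] -> total=28
Click 3 (4,5) count=3: revealed 0 new [(none)] -> total=28

Answer: 28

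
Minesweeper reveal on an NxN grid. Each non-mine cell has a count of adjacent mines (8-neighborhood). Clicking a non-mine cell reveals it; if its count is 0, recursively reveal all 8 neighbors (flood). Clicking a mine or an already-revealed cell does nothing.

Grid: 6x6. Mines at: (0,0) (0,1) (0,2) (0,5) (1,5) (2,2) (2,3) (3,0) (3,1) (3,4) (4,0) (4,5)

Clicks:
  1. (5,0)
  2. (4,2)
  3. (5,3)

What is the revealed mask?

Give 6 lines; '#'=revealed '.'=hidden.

Click 1 (5,0) count=1: revealed 1 new [(5,0)] -> total=1
Click 2 (4,2) count=1: revealed 1 new [(4,2)] -> total=2
Click 3 (5,3) count=0: revealed 7 new [(4,1) (4,3) (4,4) (5,1) (5,2) (5,3) (5,4)] -> total=9

Answer: ......
......
......
......
.####.
#####.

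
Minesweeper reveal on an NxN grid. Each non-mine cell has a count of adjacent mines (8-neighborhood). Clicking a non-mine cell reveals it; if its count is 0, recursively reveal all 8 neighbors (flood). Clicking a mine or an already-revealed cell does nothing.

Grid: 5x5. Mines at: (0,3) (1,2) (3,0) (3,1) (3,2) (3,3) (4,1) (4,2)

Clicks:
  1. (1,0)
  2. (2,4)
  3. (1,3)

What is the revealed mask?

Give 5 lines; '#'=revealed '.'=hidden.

Answer: ##...
##.#.
##..#
.....
.....

Derivation:
Click 1 (1,0) count=0: revealed 6 new [(0,0) (0,1) (1,0) (1,1) (2,0) (2,1)] -> total=6
Click 2 (2,4) count=1: revealed 1 new [(2,4)] -> total=7
Click 3 (1,3) count=2: revealed 1 new [(1,3)] -> total=8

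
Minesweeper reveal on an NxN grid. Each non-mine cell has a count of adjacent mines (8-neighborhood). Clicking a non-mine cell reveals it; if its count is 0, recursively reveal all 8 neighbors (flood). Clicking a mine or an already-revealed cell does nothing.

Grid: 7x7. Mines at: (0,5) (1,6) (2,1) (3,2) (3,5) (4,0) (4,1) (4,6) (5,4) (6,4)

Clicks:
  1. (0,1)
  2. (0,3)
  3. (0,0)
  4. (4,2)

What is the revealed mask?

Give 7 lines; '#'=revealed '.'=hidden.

Answer: #####..
#####..
..###..
.......
..#....
.......
.......

Derivation:
Click 1 (0,1) count=0: revealed 13 new [(0,0) (0,1) (0,2) (0,3) (0,4) (1,0) (1,1) (1,2) (1,3) (1,4) (2,2) (2,3) (2,4)] -> total=13
Click 2 (0,3) count=0: revealed 0 new [(none)] -> total=13
Click 3 (0,0) count=0: revealed 0 new [(none)] -> total=13
Click 4 (4,2) count=2: revealed 1 new [(4,2)] -> total=14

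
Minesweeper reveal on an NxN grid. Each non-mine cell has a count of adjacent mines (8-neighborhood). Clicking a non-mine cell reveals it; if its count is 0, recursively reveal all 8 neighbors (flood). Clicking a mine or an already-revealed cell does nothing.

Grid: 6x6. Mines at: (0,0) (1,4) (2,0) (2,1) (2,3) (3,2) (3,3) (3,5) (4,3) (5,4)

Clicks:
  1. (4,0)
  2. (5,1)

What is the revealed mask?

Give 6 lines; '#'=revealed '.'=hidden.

Click 1 (4,0) count=0: revealed 8 new [(3,0) (3,1) (4,0) (4,1) (4,2) (5,0) (5,1) (5,2)] -> total=8
Click 2 (5,1) count=0: revealed 0 new [(none)] -> total=8

Answer: ......
......
......
##....
###...
###...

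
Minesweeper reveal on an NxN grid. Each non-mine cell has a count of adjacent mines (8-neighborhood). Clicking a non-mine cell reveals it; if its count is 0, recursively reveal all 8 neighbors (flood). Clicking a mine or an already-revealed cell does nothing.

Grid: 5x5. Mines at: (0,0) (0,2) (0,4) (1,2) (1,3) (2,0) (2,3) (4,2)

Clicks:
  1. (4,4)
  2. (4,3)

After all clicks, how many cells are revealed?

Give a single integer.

Click 1 (4,4) count=0: revealed 4 new [(3,3) (3,4) (4,3) (4,4)] -> total=4
Click 2 (4,3) count=1: revealed 0 new [(none)] -> total=4

Answer: 4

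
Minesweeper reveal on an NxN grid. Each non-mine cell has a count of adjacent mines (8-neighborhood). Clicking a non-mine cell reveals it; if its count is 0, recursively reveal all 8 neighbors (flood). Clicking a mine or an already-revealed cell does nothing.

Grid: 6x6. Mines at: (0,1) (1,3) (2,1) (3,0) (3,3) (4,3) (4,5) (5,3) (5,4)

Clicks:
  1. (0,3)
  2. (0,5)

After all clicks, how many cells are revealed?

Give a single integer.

Click 1 (0,3) count=1: revealed 1 new [(0,3)] -> total=1
Click 2 (0,5) count=0: revealed 8 new [(0,4) (0,5) (1,4) (1,5) (2,4) (2,5) (3,4) (3,5)] -> total=9

Answer: 9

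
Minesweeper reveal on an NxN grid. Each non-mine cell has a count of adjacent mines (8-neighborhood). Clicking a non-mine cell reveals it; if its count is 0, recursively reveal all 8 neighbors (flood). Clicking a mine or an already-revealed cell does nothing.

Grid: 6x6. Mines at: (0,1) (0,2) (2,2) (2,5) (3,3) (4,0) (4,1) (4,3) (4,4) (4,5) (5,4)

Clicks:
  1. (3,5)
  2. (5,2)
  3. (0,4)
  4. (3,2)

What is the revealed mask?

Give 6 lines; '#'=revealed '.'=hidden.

Click 1 (3,5) count=3: revealed 1 new [(3,5)] -> total=1
Click 2 (5,2) count=2: revealed 1 new [(5,2)] -> total=2
Click 3 (0,4) count=0: revealed 6 new [(0,3) (0,4) (0,5) (1,3) (1,4) (1,5)] -> total=8
Click 4 (3,2) count=4: revealed 1 new [(3,2)] -> total=9

Answer: ...###
...###
......
..#..#
......
..#...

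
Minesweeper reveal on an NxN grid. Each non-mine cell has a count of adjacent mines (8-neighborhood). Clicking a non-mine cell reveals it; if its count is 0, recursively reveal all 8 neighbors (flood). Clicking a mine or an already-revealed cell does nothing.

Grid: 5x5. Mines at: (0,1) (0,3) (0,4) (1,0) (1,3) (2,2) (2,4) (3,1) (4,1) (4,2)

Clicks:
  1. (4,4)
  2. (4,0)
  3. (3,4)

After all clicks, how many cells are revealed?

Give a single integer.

Answer: 5

Derivation:
Click 1 (4,4) count=0: revealed 4 new [(3,3) (3,4) (4,3) (4,4)] -> total=4
Click 2 (4,0) count=2: revealed 1 new [(4,0)] -> total=5
Click 3 (3,4) count=1: revealed 0 new [(none)] -> total=5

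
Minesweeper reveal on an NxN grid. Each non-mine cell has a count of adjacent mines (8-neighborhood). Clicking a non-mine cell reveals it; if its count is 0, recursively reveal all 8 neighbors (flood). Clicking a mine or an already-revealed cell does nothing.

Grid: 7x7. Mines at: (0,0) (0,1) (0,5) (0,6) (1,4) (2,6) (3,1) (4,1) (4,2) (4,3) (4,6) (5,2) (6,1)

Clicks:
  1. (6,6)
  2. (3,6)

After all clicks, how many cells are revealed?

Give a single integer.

Answer: 9

Derivation:
Click 1 (6,6) count=0: revealed 8 new [(5,3) (5,4) (5,5) (5,6) (6,3) (6,4) (6,5) (6,6)] -> total=8
Click 2 (3,6) count=2: revealed 1 new [(3,6)] -> total=9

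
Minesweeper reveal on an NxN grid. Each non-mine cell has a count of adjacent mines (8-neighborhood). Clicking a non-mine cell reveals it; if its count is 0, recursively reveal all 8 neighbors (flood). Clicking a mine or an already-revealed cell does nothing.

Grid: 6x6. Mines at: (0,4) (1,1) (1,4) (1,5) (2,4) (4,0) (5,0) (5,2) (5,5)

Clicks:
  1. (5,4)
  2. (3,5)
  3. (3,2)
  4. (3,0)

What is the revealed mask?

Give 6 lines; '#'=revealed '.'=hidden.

Answer: ......
......
.###..
####.#
.###..
....#.

Derivation:
Click 1 (5,4) count=1: revealed 1 new [(5,4)] -> total=1
Click 2 (3,5) count=1: revealed 1 new [(3,5)] -> total=2
Click 3 (3,2) count=0: revealed 9 new [(2,1) (2,2) (2,3) (3,1) (3,2) (3,3) (4,1) (4,2) (4,3)] -> total=11
Click 4 (3,0) count=1: revealed 1 new [(3,0)] -> total=12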